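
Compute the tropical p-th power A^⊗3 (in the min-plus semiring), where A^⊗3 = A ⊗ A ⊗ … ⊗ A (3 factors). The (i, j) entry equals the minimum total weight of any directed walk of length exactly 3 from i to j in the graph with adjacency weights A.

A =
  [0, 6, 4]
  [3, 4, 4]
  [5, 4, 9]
A^⊗3 =
  [0, 6, 4]
  [3, 9, 7]
  [5, 11, 9]

Each entry (A^⊗3)_ij equals the minimum over all length-3 walks i = v_0 → v_1 → … → v_3 = j of Σ_t A[v_t][v_{t+1}]. For example, for (i, j) = (0, 2) we minimise over 9 possible intermediate vertex sequences; the minimum is 4, attained along the walk 0 → 0 → 0 → 2.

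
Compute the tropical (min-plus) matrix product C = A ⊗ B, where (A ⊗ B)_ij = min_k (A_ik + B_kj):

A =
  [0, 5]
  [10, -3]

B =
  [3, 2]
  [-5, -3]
A ⊗ B =
  [0, 2]
  [-8, -6]

Apply the min-plus product entry-by-entry:
  C[0][0] = min over k of (A[0][0] + B[0][0] = 0 + 3 = 3, A[0][1] + B[1][0] = 5 + -5 = 0) = 0 (attained at k = 1)
  C[0][1] = min over k of (A[0][0] + B[0][1] = 0 + 2 = 2, A[0][1] + B[1][1] = 5 + -3 = 2) = 2 (attained at k = 0)
  C[1][0] = min over k of (A[1][0] + B[0][0] = 10 + 3 = 13, A[1][1] + B[1][0] = -3 + -5 = -8) = -8 (attained at k = 1)
  C[1][1] = min over k of (A[1][0] + B[0][1] = 10 + 2 = 12, A[1][1] + B[1][1] = -3 + -3 = -6) = -6 (attained at k = 1)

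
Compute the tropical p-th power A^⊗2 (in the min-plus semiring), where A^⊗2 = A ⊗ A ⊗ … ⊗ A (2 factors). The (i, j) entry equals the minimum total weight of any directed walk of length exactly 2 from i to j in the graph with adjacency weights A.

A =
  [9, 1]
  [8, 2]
A^⊗2 =
  [9, 3]
  [10, 4]

Each entry (A^⊗2)_ij equals the minimum over all length-2 walks i = v_0 → v_1 → … → v_2 = j of Σ_t A[v_t][v_{t+1}]. For example, for (i, j) = (0, 1) we minimise over 2 possible intermediate vertex sequences; the minimum is 3, attained along the walk 0 → 1 → 1.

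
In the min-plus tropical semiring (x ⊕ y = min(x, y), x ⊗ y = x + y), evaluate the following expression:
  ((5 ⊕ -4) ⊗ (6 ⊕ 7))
((5 ⊕ -4) ⊗ (6 ⊕ 7)) = 2

Expand innermost to outermost. Recall ⊕ takes the minimum of its arguments and ⊗ takes their sum. Working out the expression ((5 ⊕ -4) ⊗ (6 ⊕ 7)) gives 2.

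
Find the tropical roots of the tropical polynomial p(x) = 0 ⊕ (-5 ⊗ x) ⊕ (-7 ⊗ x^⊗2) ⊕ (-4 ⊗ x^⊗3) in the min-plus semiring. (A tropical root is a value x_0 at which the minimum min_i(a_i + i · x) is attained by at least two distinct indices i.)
Roots: {-3, 2, 5}

Each tropical root is a break point of the lower envelope of the lines y = a_i + i · x (there are 4 lines, with slopes 0, 1, ..., 3). Only the lines that attain the minimum somewhere contribute to roots; other lines are dominated. Here the surviving (envelope) indices are i = 3, i = 2, i = 1, i = 0.
Intersections between consecutive envelope lines give the roots: for adjacent envelope indices i < j the intersection is x = (a_i − a_j) / (j − i). Reading off the sorted break points: {-3, 2, 5}.
Verification: at each break x_0, at least two indices attain the minimum of min_i(a_i + i · x_0).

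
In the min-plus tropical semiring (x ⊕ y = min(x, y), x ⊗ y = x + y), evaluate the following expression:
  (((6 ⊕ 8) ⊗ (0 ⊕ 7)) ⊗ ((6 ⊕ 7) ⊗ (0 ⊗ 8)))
(((6 ⊕ 8) ⊗ (0 ⊕ 7)) ⊗ ((6 ⊕ 7) ⊗ (0 ⊗ 8))) = 20

Expand innermost to outermost. Recall ⊕ takes the minimum of its arguments and ⊗ takes their sum. Working out the expression (((6 ⊕ 8) ⊗ (0 ⊕ 7)) ⊗ ((6 ⊕ 7) ⊗ (0 ⊗ 8))) gives 20.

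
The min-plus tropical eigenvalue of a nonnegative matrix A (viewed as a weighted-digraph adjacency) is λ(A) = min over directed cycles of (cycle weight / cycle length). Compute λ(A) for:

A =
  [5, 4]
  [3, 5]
λ(A) = 7/2

Enumerate directed cycles and compute their means (weight / length). Sample:
  cycle 0 → 0: weight = 5, length = 1, mean = 5/1 ≈ 5.000
  cycle 1 → 1: weight = 5, length = 1, mean = 5/1 ≈ 5.000
  cycle 0 → 1 → 0: weight = 7, length = 2, mean = 7/2 ≈ 3.500
  cycle 1 → 0 → 1: weight = 7, length = 2, mean = 7/2 ≈ 3.500
Minimum mean = 3.500, attained e.g. along the cycle 0 → 1 → 0 with weight 7 and length 2. So λ(A) = 7/2 = 7/2.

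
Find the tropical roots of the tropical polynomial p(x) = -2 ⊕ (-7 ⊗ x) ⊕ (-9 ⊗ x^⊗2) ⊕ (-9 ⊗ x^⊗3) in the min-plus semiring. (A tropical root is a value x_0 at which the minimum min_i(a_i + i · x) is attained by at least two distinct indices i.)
Roots: {0, 2, 5}

Each tropical root is a break point of the lower envelope of the lines y = a_i + i · x (there are 4 lines, with slopes 0, 1, ..., 3). Only the lines that attain the minimum somewhere contribute to roots; other lines are dominated. Here the surviving (envelope) indices are i = 3, i = 2, i = 1, i = 0.
Intersections between consecutive envelope lines give the roots: for adjacent envelope indices i < j the intersection is x = (a_i − a_j) / (j − i). Reading off the sorted break points: {0, 2, 5}.
Verification: at each break x_0, at least two indices attain the minimum of min_i(a_i + i · x_0).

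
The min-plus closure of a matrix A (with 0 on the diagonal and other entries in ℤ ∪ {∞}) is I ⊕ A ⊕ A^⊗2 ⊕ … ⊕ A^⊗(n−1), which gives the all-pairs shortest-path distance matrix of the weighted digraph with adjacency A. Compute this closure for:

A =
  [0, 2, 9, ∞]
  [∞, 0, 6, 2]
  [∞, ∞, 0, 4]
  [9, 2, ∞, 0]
Closure =
  [0, 2, 8, 4]
  [11, 0, 6, 2]
  [13, 6, 0, 4]
  [9, 2, 8, 0]

This is the Floyd-Warshall all-pairs shortest-path computation. For each intermediate vertex k = 0, 1, …, 3, update dist[i][j] ← min(dist[i][j], dist[i][k] + dist[k][j]). The final matrix gives, for each (i, j), the minimum total weight of any directed path from i to j (possibly empty when i = j).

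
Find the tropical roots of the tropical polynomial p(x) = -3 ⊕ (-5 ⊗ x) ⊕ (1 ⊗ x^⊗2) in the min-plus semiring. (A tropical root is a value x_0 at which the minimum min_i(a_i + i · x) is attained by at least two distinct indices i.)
Roots: {-6, 2}

Each tropical root is a break point of the lower envelope of the lines y = a_i + i · x (there are 3 lines, with slopes 0, 1, ..., 2). Only the lines that attain the minimum somewhere contribute to roots; other lines are dominated. Here the surviving (envelope) indices are i = 2, i = 1, i = 0.
Intersections between consecutive envelope lines give the roots: for adjacent envelope indices i < j the intersection is x = (a_i − a_j) / (j − i). Reading off the sorted break points: {-6, 2}.
Verification: at each break x_0, at least two indices attain the minimum of min_i(a_i + i · x_0).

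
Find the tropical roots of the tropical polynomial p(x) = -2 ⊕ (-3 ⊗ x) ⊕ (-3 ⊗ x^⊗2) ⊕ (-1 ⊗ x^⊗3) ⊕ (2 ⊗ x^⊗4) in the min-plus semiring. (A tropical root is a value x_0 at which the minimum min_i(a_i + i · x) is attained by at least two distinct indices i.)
Roots: {-3, -2, 0, 1}

Each tropical root is a break point of the lower envelope of the lines y = a_i + i · x (there are 5 lines, with slopes 0, 1, ..., 4). Only the lines that attain the minimum somewhere contribute to roots; other lines are dominated. Here the surviving (envelope) indices are i = 4, i = 3, i = 2, i = 1, i = 0.
Intersections between consecutive envelope lines give the roots: for adjacent envelope indices i < j the intersection is x = (a_i − a_j) / (j − i). Reading off the sorted break points: {-3, -2, 0, 1}.
Verification: at each break x_0, at least two indices attain the minimum of min_i(a_i + i · x_0).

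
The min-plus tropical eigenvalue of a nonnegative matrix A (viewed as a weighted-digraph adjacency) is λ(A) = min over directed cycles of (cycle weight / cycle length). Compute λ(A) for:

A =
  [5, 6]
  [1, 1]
λ(A) = 1

Enumerate directed cycles and compute their means (weight / length). Sample:
  cycle 0 → 0: weight = 5, length = 1, mean = 5/1 ≈ 5.000
  cycle 1 → 1: weight = 1, length = 1, mean = 1/1 ≈ 1.000
  cycle 0 → 1 → 0: weight = 7, length = 2, mean = 7/2 ≈ 3.500
  cycle 1 → 0 → 1: weight = 7, length = 2, mean = 7/2 ≈ 3.500
Minimum mean = 1.000, attained e.g. along the cycle 1 → 1 with weight 1 and length 1. So λ(A) = 1/1 = 1.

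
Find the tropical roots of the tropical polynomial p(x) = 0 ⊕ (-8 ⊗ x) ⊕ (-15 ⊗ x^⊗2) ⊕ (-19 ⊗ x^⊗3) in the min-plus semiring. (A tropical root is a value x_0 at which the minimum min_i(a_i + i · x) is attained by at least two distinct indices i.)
Roots: {4, 7, 8}

Each tropical root is a break point of the lower envelope of the lines y = a_i + i · x (there are 4 lines, with slopes 0, 1, ..., 3). Only the lines that attain the minimum somewhere contribute to roots; other lines are dominated. Here the surviving (envelope) indices are i = 3, i = 2, i = 1, i = 0.
Intersections between consecutive envelope lines give the roots: for adjacent envelope indices i < j the intersection is x = (a_i − a_j) / (j − i). Reading off the sorted break points: {4, 7, 8}.
Verification: at each break x_0, at least two indices attain the minimum of min_i(a_i + i · x_0).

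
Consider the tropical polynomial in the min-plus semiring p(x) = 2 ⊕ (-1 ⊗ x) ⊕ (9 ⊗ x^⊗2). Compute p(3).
p(3) = 2

A tropical monomial a ⊗ x^⊗i evaluates to a + i · x. Evaluating each term at x = 3:
  Term 0 contributes 2 + 0 · 3 = 2
  Term 1 contributes -1 + 1 · 3 = 2
  Term 2 contributes 9 + 2 · 3 = 15
p(3) = ⊕ of these = min[2, 2, 15] = 2.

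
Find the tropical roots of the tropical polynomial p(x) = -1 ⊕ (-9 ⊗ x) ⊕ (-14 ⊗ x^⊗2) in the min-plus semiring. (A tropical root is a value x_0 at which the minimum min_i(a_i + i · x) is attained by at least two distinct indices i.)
Roots: {5, 8}

Each tropical root is a break point of the lower envelope of the lines y = a_i + i · x (there are 3 lines, with slopes 0, 1, ..., 2). Only the lines that attain the minimum somewhere contribute to roots; other lines are dominated. Here the surviving (envelope) indices are i = 2, i = 1, i = 0.
Intersections between consecutive envelope lines give the roots: for adjacent envelope indices i < j the intersection is x = (a_i − a_j) / (j − i). Reading off the sorted break points: {5, 8}.
Verification: at each break x_0, at least two indices attain the minimum of min_i(a_i + i · x_0).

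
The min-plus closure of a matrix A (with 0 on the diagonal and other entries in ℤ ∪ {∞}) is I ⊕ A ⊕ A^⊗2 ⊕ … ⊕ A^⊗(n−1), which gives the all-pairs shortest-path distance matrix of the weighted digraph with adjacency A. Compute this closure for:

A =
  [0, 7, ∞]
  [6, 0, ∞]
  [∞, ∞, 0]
Closure =
  [0, 7, ∞]
  [6, 0, ∞]
  [∞, ∞, 0]

This is the Floyd-Warshall all-pairs shortest-path computation. For each intermediate vertex k = 0, 1, …, 2, update dist[i][j] ← min(dist[i][j], dist[i][k] + dist[k][j]). The final matrix gives, for each (i, j), the minimum total weight of any directed path from i to j (possibly empty when i = j).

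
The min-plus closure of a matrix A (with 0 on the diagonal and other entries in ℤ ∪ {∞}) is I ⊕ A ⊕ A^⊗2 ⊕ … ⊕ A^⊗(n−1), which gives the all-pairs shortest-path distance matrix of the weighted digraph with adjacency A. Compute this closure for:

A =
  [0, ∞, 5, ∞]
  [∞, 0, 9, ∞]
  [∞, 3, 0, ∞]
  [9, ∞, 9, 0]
Closure =
  [0, 8, 5, ∞]
  [∞, 0, 9, ∞]
  [∞, 3, 0, ∞]
  [9, 12, 9, 0]

This is the Floyd-Warshall all-pairs shortest-path computation. For each intermediate vertex k = 0, 1, …, 3, update dist[i][j] ← min(dist[i][j], dist[i][k] + dist[k][j]). The final matrix gives, for each (i, j), the minimum total weight of any directed path from i to j (possibly empty when i = j).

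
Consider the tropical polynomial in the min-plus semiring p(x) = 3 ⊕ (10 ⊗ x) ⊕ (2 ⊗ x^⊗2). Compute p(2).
p(2) = 3

A tropical monomial a ⊗ x^⊗i evaluates to a + i · x. Evaluating each term at x = 2:
  Term 0 contributes 3 + 0 · 2 = 3
  Term 1 contributes 10 + 1 · 2 = 12
  Term 2 contributes 2 + 2 · 2 = 6
p(2) = ⊕ of these = min[3, 12, 6] = 3.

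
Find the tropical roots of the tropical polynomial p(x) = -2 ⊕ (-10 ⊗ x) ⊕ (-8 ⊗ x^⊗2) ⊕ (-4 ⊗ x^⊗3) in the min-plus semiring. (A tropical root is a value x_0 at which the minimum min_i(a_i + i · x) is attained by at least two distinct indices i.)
Roots: {-4, -2, 8}

Each tropical root is a break point of the lower envelope of the lines y = a_i + i · x (there are 4 lines, with slopes 0, 1, ..., 3). Only the lines that attain the minimum somewhere contribute to roots; other lines are dominated. Here the surviving (envelope) indices are i = 3, i = 2, i = 1, i = 0.
Intersections between consecutive envelope lines give the roots: for adjacent envelope indices i < j the intersection is x = (a_i − a_j) / (j − i). Reading off the sorted break points: {-4, -2, 8}.
Verification: at each break x_0, at least two indices attain the minimum of min_i(a_i + i · x_0).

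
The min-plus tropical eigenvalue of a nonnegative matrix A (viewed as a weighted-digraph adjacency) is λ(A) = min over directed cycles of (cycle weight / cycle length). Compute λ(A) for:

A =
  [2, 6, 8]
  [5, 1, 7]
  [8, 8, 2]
λ(A) = 1

Enumerate directed cycles and compute their means (weight / length). Sample:
  cycle 0 → 0: weight = 2, length = 1, mean = 2/1 ≈ 2.000
  cycle 1 → 1: weight = 1, length = 1, mean = 1/1 ≈ 1.000
  cycle 2 → 2: weight = 2, length = 1, mean = 2/1 ≈ 2.000
  cycle 0 → 1 → 0: weight = 11, length = 2, mean = 11/2 ≈ 5.500
  cycle 0 → 2 → 0: weight = 16, length = 2, mean = 16/2 ≈ 8.000
  cycle 1 → 0 → 1: weight = 11, length = 2, mean = 11/2 ≈ 5.500
Minimum mean = 1.000, attained e.g. along the cycle 1 → 1 with weight 1 and length 1. So λ(A) = 1/1 = 1.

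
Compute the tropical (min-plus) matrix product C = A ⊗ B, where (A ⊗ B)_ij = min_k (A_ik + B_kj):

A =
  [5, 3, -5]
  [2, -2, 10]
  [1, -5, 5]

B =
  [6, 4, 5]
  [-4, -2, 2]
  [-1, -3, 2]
A ⊗ B =
  [-6, -8, -3]
  [-6, -4, 0]
  [-9, -7, -3]

Apply the min-plus product entry-by-entry:
  C[0][0] = min over k of (A[0][0] + B[0][0] = 5 + 6 = 11, A[0][1] + B[1][0] = 3 + -4 = -1, A[0][2] + B[2][0] = -5 + -1 = -6) = -6 (attained at k = 2)
  C[0][1] = min over k of (A[0][0] + B[0][1] = 5 + 4 = 9, A[0][1] + B[1][1] = 3 + -2 = 1, A[0][2] + B[2][1] = -5 + -3 = -8) = -8 (attained at k = 2)
  C[0][2] = min over k of (A[0][0] + B[0][2] = 5 + 5 = 10, A[0][1] + B[1][2] = 3 + 2 = 5, A[0][2] + B[2][2] = -5 + 2 = -3) = -3 (attained at k = 2)
  C[1][0] = min over k of (A[1][0] + B[0][0] = 2 + 6 = 8, A[1][1] + B[1][0] = -2 + -4 = -6, A[1][2] + B[2][0] = 10 + -1 = 9) = -6 (attained at k = 1)
  C[1][1] = min over k of (A[1][0] + B[0][1] = 2 + 4 = 6, A[1][1] + B[1][1] = -2 + -2 = -4, A[1][2] + B[2][1] = 10 + -3 = 7) = -4 (attained at k = 1)
  C[1][2] = min over k of (A[1][0] + B[0][2] = 2 + 5 = 7, A[1][1] + B[1][2] = -2 + 2 = 0, A[1][2] + B[2][2] = 10 + 2 = 12) = 0 (attained at k = 1)
  C[2][0] = min over k of (A[2][0] + B[0][0] = 1 + 6 = 7, A[2][1] + B[1][0] = -5 + -4 = -9, A[2][2] + B[2][0] = 5 + -1 = 4) = -9 (attained at k = 1)
  C[2][1] = min over k of (A[2][0] + B[0][1] = 1 + 4 = 5, A[2][1] + B[1][1] = -5 + -2 = -7, A[2][2] + B[2][1] = 5 + -3 = 2) = -7 (attained at k = 1)
  C[2][2] = min over k of (A[2][0] + B[0][2] = 1 + 5 = 6, A[2][1] + B[1][2] = -5 + 2 = -3, A[2][2] + B[2][2] = 5 + 2 = 7) = -3 (attained at k = 1)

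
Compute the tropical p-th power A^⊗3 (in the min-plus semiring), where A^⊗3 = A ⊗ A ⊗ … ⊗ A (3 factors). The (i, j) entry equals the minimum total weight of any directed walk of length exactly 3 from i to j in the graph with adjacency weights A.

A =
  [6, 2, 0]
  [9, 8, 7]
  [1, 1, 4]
A^⊗3 =
  [5, 3, 1]
  [10, 10, 8]
  [2, 2, 5]

Each entry (A^⊗3)_ij equals the minimum over all length-3 walks i = v_0 → v_1 → … → v_3 = j of Σ_t A[v_t][v_{t+1}]. For example, for (i, j) = (0, 2) we minimise over 9 possible intermediate vertex sequences; the minimum is 1, attained along the walk 0 → 2 → 0 → 2.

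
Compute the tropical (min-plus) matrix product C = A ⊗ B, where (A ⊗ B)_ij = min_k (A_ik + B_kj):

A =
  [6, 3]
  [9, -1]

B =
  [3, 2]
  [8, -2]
A ⊗ B =
  [9, 1]
  [7, -3]

Apply the min-plus product entry-by-entry:
  C[0][0] = min over k of (A[0][0] + B[0][0] = 6 + 3 = 9, A[0][1] + B[1][0] = 3 + 8 = 11) = 9 (attained at k = 0)
  C[0][1] = min over k of (A[0][0] + B[0][1] = 6 + 2 = 8, A[0][1] + B[1][1] = 3 + -2 = 1) = 1 (attained at k = 1)
  C[1][0] = min over k of (A[1][0] + B[0][0] = 9 + 3 = 12, A[1][1] + B[1][0] = -1 + 8 = 7) = 7 (attained at k = 1)
  C[1][1] = min over k of (A[1][0] + B[0][1] = 9 + 2 = 11, A[1][1] + B[1][1] = -1 + -2 = -3) = -3 (attained at k = 1)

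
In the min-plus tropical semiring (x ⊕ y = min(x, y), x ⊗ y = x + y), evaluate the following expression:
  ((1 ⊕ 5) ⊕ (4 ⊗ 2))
((1 ⊕ 5) ⊕ (4 ⊗ 2)) = 1

Expand innermost to outermost. Recall ⊕ takes the minimum of its arguments and ⊗ takes their sum. Working out the expression ((1 ⊕ 5) ⊕ (4 ⊗ 2)) gives 1.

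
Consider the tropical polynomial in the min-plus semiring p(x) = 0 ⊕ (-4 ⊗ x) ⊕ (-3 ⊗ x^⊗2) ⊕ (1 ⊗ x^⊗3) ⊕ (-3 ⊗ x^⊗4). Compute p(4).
p(4) = 0

A tropical monomial a ⊗ x^⊗i evaluates to a + i · x. Evaluating each term at x = 4:
  Term 0 contributes 0 + 0 · 4 = 0
  Term 1 contributes -4 + 1 · 4 = 0
  Term 2 contributes -3 + 2 · 4 = 5
  Term 3 contributes 1 + 3 · 4 = 13
  Term 4 contributes -3 + 4 · 4 = 13
p(4) = ⊕ of these = min[0, 0, 5, 13, 13] = 0.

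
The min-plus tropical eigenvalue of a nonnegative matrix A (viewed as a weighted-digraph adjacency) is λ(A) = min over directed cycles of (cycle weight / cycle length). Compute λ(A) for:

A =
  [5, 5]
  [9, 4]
λ(A) = 4

Enumerate directed cycles and compute their means (weight / length). Sample:
  cycle 0 → 0: weight = 5, length = 1, mean = 5/1 ≈ 5.000
  cycle 1 → 1: weight = 4, length = 1, mean = 4/1 ≈ 4.000
  cycle 0 → 1 → 0: weight = 14, length = 2, mean = 14/2 ≈ 7.000
  cycle 1 → 0 → 1: weight = 14, length = 2, mean = 14/2 ≈ 7.000
Minimum mean = 4.000, attained e.g. along the cycle 1 → 1 with weight 4 and length 1. So λ(A) = 4/1 = 4.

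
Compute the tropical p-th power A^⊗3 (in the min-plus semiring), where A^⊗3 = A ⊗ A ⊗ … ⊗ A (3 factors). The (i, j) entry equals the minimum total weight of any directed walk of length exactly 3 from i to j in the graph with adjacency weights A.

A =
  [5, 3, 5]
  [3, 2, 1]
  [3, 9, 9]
A^⊗3 =
  [7, 7, 6]
  [6, 6, 5]
  [9, 8, 7]

Each entry (A^⊗3)_ij equals the minimum over all length-3 walks i = v_0 → v_1 → … → v_3 = j of Σ_t A[v_t][v_{t+1}]. For example, for (i, j) = (0, 2) we minimise over 9 possible intermediate vertex sequences; the minimum is 6, attained along the walk 0 → 1 → 1 → 2.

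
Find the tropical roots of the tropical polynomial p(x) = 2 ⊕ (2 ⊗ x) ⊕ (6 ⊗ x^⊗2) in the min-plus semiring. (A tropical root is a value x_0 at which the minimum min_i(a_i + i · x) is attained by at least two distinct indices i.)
Roots: {-4, 0}

Each tropical root is a break point of the lower envelope of the lines y = a_i + i · x (there are 3 lines, with slopes 0, 1, ..., 2). Only the lines that attain the minimum somewhere contribute to roots; other lines are dominated. Here the surviving (envelope) indices are i = 2, i = 1, i = 0.
Intersections between consecutive envelope lines give the roots: for adjacent envelope indices i < j the intersection is x = (a_i − a_j) / (j − i). Reading off the sorted break points: {-4, 0}.
Verification: at each break x_0, at least two indices attain the minimum of min_i(a_i + i · x_0).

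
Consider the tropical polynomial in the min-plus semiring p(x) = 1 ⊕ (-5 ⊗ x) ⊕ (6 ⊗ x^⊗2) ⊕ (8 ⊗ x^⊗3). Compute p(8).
p(8) = 1

A tropical monomial a ⊗ x^⊗i evaluates to a + i · x. Evaluating each term at x = 8:
  Term 0 contributes 1 + 0 · 8 = 1
  Term 1 contributes -5 + 1 · 8 = 3
  Term 2 contributes 6 + 2 · 8 = 22
  Term 3 contributes 8 + 3 · 8 = 32
p(8) = ⊕ of these = min[1, 3, 22, 32] = 1.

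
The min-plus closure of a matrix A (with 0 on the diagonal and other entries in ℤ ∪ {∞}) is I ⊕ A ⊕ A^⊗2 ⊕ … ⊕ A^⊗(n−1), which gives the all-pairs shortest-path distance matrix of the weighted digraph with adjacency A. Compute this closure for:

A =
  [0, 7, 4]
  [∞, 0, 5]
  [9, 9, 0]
Closure =
  [0, 7, 4]
  [14, 0, 5]
  [9, 9, 0]

This is the Floyd-Warshall all-pairs shortest-path computation. For each intermediate vertex k = 0, 1, …, 2, update dist[i][j] ← min(dist[i][j], dist[i][k] + dist[k][j]). The final matrix gives, for each (i, j), the minimum total weight of any directed path from i to j (possibly empty when i = j).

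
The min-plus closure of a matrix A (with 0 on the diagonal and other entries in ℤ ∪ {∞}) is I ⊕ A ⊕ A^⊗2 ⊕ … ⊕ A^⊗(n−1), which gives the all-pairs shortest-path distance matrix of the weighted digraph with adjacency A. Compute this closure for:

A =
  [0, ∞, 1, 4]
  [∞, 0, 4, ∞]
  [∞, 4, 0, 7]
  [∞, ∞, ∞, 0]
Closure =
  [0, 5, 1, 4]
  [∞, 0, 4, 11]
  [∞, 4, 0, 7]
  [∞, ∞, ∞, 0]

This is the Floyd-Warshall all-pairs shortest-path computation. For each intermediate vertex k = 0, 1, …, 3, update dist[i][j] ← min(dist[i][j], dist[i][k] + dist[k][j]). The final matrix gives, for each (i, j), the minimum total weight of any directed path from i to j (possibly empty when i = j).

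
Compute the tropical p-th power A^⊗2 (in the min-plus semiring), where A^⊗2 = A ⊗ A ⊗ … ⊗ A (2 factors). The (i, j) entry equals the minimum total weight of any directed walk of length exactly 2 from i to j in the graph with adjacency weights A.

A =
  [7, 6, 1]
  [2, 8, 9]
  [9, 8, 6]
A^⊗2 =
  [8, 9, 7]
  [9, 8, 3]
  [10, 14, 10]

Each entry (A^⊗2)_ij equals the minimum over all length-2 walks i = v_0 → v_1 → … → v_2 = j of Σ_t A[v_t][v_{t+1}]. For example, for (i, j) = (0, 2) we minimise over 3 possible intermediate vertex sequences; the minimum is 7, attained along the walk 0 → 2 → 2.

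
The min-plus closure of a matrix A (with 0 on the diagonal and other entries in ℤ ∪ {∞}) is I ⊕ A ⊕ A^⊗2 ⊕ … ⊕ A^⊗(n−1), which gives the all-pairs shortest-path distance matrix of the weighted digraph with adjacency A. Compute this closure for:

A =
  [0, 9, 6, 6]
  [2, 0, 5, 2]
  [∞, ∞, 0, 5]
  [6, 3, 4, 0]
Closure =
  [0, 9, 6, 6]
  [2, 0, 5, 2]
  [10, 8, 0, 5]
  [5, 3, 4, 0]

This is the Floyd-Warshall all-pairs shortest-path computation. For each intermediate vertex k = 0, 1, …, 3, update dist[i][j] ← min(dist[i][j], dist[i][k] + dist[k][j]). The final matrix gives, for each (i, j), the minimum total weight of any directed path from i to j (possibly empty when i = j).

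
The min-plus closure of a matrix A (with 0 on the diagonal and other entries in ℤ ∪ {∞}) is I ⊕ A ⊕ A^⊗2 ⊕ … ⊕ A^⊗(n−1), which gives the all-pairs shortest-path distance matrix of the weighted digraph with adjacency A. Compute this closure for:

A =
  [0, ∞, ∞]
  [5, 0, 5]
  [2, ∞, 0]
Closure =
  [0, ∞, ∞]
  [5, 0, 5]
  [2, ∞, 0]

This is the Floyd-Warshall all-pairs shortest-path computation. For each intermediate vertex k = 0, 1, …, 2, update dist[i][j] ← min(dist[i][j], dist[i][k] + dist[k][j]). The final matrix gives, for each (i, j), the minimum total weight of any directed path from i to j (possibly empty when i = j).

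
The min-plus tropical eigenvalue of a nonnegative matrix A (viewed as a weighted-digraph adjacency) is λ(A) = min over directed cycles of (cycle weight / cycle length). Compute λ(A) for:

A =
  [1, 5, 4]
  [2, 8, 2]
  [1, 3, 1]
λ(A) = 1

Enumerate directed cycles and compute their means (weight / length). Sample:
  cycle 0 → 0: weight = 1, length = 1, mean = 1/1 ≈ 1.000
  cycle 1 → 1: weight = 8, length = 1, mean = 8/1 ≈ 8.000
  cycle 2 → 2: weight = 1, length = 1, mean = 1/1 ≈ 1.000
  cycle 0 → 1 → 0: weight = 7, length = 2, mean = 7/2 ≈ 3.500
  cycle 0 → 2 → 0: weight = 5, length = 2, mean = 5/2 ≈ 2.500
  cycle 1 → 0 → 1: weight = 7, length = 2, mean = 7/2 ≈ 3.500
Minimum mean = 1.000, attained e.g. along the cycle 0 → 0 with weight 1 and length 1. So λ(A) = 1/1 = 1.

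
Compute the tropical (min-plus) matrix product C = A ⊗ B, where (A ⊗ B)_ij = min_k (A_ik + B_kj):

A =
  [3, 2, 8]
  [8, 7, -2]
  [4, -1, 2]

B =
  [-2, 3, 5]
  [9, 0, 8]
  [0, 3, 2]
A ⊗ B =
  [1, 2, 8]
  [-2, 1, 0]
  [2, -1, 4]

Apply the min-plus product entry-by-entry:
  C[0][0] = min over k of (A[0][0] + B[0][0] = 3 + -2 = 1, A[0][1] + B[1][0] = 2 + 9 = 11, A[0][2] + B[2][0] = 8 + 0 = 8) = 1 (attained at k = 0)
  C[0][1] = min over k of (A[0][0] + B[0][1] = 3 + 3 = 6, A[0][1] + B[1][1] = 2 + 0 = 2, A[0][2] + B[2][1] = 8 + 3 = 11) = 2 (attained at k = 1)
  C[0][2] = min over k of (A[0][0] + B[0][2] = 3 + 5 = 8, A[0][1] + B[1][2] = 2 + 8 = 10, A[0][2] + B[2][2] = 8 + 2 = 10) = 8 (attained at k = 0)
  C[1][0] = min over k of (A[1][0] + B[0][0] = 8 + -2 = 6, A[1][1] + B[1][0] = 7 + 9 = 16, A[1][2] + B[2][0] = -2 + 0 = -2) = -2 (attained at k = 2)
  C[1][1] = min over k of (A[1][0] + B[0][1] = 8 + 3 = 11, A[1][1] + B[1][1] = 7 + 0 = 7, A[1][2] + B[2][1] = -2 + 3 = 1) = 1 (attained at k = 2)
  C[1][2] = min over k of (A[1][0] + B[0][2] = 8 + 5 = 13, A[1][1] + B[1][2] = 7 + 8 = 15, A[1][2] + B[2][2] = -2 + 2 = 0) = 0 (attained at k = 2)
  C[2][0] = min over k of (A[2][0] + B[0][0] = 4 + -2 = 2, A[2][1] + B[1][0] = -1 + 9 = 8, A[2][2] + B[2][0] = 2 + 0 = 2) = 2 (attained at k = 0)
  C[2][1] = min over k of (A[2][0] + B[0][1] = 4 + 3 = 7, A[2][1] + B[1][1] = -1 + 0 = -1, A[2][2] + B[2][1] = 2 + 3 = 5) = -1 (attained at k = 1)
  C[2][2] = min over k of (A[2][0] + B[0][2] = 4 + 5 = 9, A[2][1] + B[1][2] = -1 + 8 = 7, A[2][2] + B[2][2] = 2 + 2 = 4) = 4 (attained at k = 2)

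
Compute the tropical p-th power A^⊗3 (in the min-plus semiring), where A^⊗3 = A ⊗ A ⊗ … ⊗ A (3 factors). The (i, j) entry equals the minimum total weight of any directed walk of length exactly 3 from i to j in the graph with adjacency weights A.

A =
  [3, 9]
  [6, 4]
A^⊗3 =
  [9, 15]
  [12, 12]

Each entry (A^⊗3)_ij equals the minimum over all length-3 walks i = v_0 → v_1 → … → v_3 = j of Σ_t A[v_t][v_{t+1}]. For example, for (i, j) = (0, 1) we minimise over 4 possible intermediate vertex sequences; the minimum is 15, attained along the walk 0 → 0 → 0 → 1.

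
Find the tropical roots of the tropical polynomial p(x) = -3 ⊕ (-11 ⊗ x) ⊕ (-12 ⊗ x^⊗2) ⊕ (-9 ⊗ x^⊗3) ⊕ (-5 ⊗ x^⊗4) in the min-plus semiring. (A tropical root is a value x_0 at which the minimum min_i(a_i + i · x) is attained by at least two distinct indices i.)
Roots: {-4, -3, 1, 8}

Each tropical root is a break point of the lower envelope of the lines y = a_i + i · x (there are 5 lines, with slopes 0, 1, ..., 4). Only the lines that attain the minimum somewhere contribute to roots; other lines are dominated. Here the surviving (envelope) indices are i = 4, i = 3, i = 2, i = 1, i = 0.
Intersections between consecutive envelope lines give the roots: for adjacent envelope indices i < j the intersection is x = (a_i − a_j) / (j − i). Reading off the sorted break points: {-4, -3, 1, 8}.
Verification: at each break x_0, at least two indices attain the minimum of min_i(a_i + i · x_0).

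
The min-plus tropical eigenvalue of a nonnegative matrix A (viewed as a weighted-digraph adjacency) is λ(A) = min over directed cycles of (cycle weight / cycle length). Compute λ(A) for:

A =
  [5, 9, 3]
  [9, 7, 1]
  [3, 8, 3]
λ(A) = 3

Enumerate directed cycles and compute their means (weight / length). Sample:
  cycle 0 → 0: weight = 5, length = 1, mean = 5/1 ≈ 5.000
  cycle 1 → 1: weight = 7, length = 1, mean = 7/1 ≈ 7.000
  cycle 2 → 2: weight = 3, length = 1, mean = 3/1 ≈ 3.000
  cycle 0 → 1 → 0: weight = 18, length = 2, mean = 18/2 ≈ 9.000
  cycle 0 → 2 → 0: weight = 6, length = 2, mean = 6/2 ≈ 3.000
  cycle 1 → 0 → 1: weight = 18, length = 2, mean = 18/2 ≈ 9.000
Minimum mean = 3.000, attained e.g. along the cycle 2 → 2 with weight 3 and length 1. So λ(A) = 3/1 = 3.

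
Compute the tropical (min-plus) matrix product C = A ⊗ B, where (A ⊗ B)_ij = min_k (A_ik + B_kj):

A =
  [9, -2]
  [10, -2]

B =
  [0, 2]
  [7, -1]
A ⊗ B =
  [5, -3]
  [5, -3]

Apply the min-plus product entry-by-entry:
  C[0][0] = min over k of (A[0][0] + B[0][0] = 9 + 0 = 9, A[0][1] + B[1][0] = -2 + 7 = 5) = 5 (attained at k = 1)
  C[0][1] = min over k of (A[0][0] + B[0][1] = 9 + 2 = 11, A[0][1] + B[1][1] = -2 + -1 = -3) = -3 (attained at k = 1)
  C[1][0] = min over k of (A[1][0] + B[0][0] = 10 + 0 = 10, A[1][1] + B[1][0] = -2 + 7 = 5) = 5 (attained at k = 1)
  C[1][1] = min over k of (A[1][0] + B[0][1] = 10 + 2 = 12, A[1][1] + B[1][1] = -2 + -1 = -3) = -3 (attained at k = 1)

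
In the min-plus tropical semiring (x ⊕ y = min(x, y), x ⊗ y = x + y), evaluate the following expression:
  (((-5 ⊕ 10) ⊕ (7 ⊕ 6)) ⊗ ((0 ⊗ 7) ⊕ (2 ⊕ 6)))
(((-5 ⊕ 10) ⊕ (7 ⊕ 6)) ⊗ ((0 ⊗ 7) ⊕ (2 ⊕ 6))) = -3

Expand innermost to outermost. Recall ⊕ takes the minimum of its arguments and ⊗ takes their sum. Working out the expression (((-5 ⊕ 10) ⊕ (7 ⊕ 6)) ⊗ ((0 ⊗ 7) ⊕ (2 ⊕ 6))) gives -3.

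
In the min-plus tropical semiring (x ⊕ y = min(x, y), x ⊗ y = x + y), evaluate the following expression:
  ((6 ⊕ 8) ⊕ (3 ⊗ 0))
((6 ⊕ 8) ⊕ (3 ⊗ 0)) = 3

Expand innermost to outermost. Recall ⊕ takes the minimum of its arguments and ⊗ takes their sum. Working out the expression ((6 ⊕ 8) ⊕ (3 ⊗ 0)) gives 3.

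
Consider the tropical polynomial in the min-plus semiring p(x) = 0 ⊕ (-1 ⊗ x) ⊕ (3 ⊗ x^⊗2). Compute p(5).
p(5) = 0

A tropical monomial a ⊗ x^⊗i evaluates to a + i · x. Evaluating each term at x = 5:
  Term 0 contributes 0 + 0 · 5 = 0
  Term 1 contributes -1 + 1 · 5 = 4
  Term 2 contributes 3 + 2 · 5 = 13
p(5) = ⊕ of these = min[0, 4, 13] = 0.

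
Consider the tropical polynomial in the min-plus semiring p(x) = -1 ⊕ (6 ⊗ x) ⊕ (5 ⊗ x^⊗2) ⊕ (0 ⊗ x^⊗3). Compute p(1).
p(1) = -1

A tropical monomial a ⊗ x^⊗i evaluates to a + i · x. Evaluating each term at x = 1:
  Term 0 contributes -1 + 0 · 1 = -1
  Term 1 contributes 6 + 1 · 1 = 7
  Term 2 contributes 5 + 2 · 1 = 7
  Term 3 contributes 0 + 3 · 1 = 3
p(1) = ⊕ of these = min[-1, 7, 7, 3] = -1.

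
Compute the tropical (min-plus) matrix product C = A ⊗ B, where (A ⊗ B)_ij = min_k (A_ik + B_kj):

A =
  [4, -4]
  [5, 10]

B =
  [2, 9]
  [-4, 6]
A ⊗ B =
  [-8, 2]
  [6, 14]

Apply the min-plus product entry-by-entry:
  C[0][0] = min over k of (A[0][0] + B[0][0] = 4 + 2 = 6, A[0][1] + B[1][0] = -4 + -4 = -8) = -8 (attained at k = 1)
  C[0][1] = min over k of (A[0][0] + B[0][1] = 4 + 9 = 13, A[0][1] + B[1][1] = -4 + 6 = 2) = 2 (attained at k = 1)
  C[1][0] = min over k of (A[1][0] + B[0][0] = 5 + 2 = 7, A[1][1] + B[1][0] = 10 + -4 = 6) = 6 (attained at k = 1)
  C[1][1] = min over k of (A[1][0] + B[0][1] = 5 + 9 = 14, A[1][1] + B[1][1] = 10 + 6 = 16) = 14 (attained at k = 0)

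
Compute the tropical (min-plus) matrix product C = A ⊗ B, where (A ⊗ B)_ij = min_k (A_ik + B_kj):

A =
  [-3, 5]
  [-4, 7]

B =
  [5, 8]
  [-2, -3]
A ⊗ B =
  [2, 2]
  [1, 4]

Apply the min-plus product entry-by-entry:
  C[0][0] = min over k of (A[0][0] + B[0][0] = -3 + 5 = 2, A[0][1] + B[1][0] = 5 + -2 = 3) = 2 (attained at k = 0)
  C[0][1] = min over k of (A[0][0] + B[0][1] = -3 + 8 = 5, A[0][1] + B[1][1] = 5 + -3 = 2) = 2 (attained at k = 1)
  C[1][0] = min over k of (A[1][0] + B[0][0] = -4 + 5 = 1, A[1][1] + B[1][0] = 7 + -2 = 5) = 1 (attained at k = 0)
  C[1][1] = min over k of (A[1][0] + B[0][1] = -4 + 8 = 4, A[1][1] + B[1][1] = 7 + -3 = 4) = 4 (attained at k = 0)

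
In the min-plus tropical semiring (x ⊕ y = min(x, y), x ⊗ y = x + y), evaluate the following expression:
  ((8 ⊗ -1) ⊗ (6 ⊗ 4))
((8 ⊗ -1) ⊗ (6 ⊗ 4)) = 17

Expand innermost to outermost. Recall ⊕ takes the minimum of its arguments and ⊗ takes their sum. Working out the expression ((8 ⊗ -1) ⊗ (6 ⊗ 4)) gives 17.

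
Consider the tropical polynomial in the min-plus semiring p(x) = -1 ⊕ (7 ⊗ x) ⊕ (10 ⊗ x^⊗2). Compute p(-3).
p(-3) = -1

A tropical monomial a ⊗ x^⊗i evaluates to a + i · x. Evaluating each term at x = -3:
  Term 0 contributes -1 + 0 · -3 = -1
  Term 1 contributes 7 + 1 · -3 = 4
  Term 2 contributes 10 + 2 · -3 = 4
p(-3) = ⊕ of these = min[-1, 4, 4] = -1.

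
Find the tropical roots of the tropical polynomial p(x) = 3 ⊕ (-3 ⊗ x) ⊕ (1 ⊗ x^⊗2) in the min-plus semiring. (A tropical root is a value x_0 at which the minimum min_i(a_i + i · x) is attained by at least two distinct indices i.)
Roots: {-4, 6}

Each tropical root is a break point of the lower envelope of the lines y = a_i + i · x (there are 3 lines, with slopes 0, 1, ..., 2). Only the lines that attain the minimum somewhere contribute to roots; other lines are dominated. Here the surviving (envelope) indices are i = 2, i = 1, i = 0.
Intersections between consecutive envelope lines give the roots: for adjacent envelope indices i < j the intersection is x = (a_i − a_j) / (j − i). Reading off the sorted break points: {-4, 6}.
Verification: at each break x_0, at least two indices attain the minimum of min_i(a_i + i · x_0).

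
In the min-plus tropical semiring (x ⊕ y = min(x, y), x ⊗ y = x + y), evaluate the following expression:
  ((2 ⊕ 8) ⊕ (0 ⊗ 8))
((2 ⊕ 8) ⊕ (0 ⊗ 8)) = 2

Expand innermost to outermost. Recall ⊕ takes the minimum of its arguments and ⊗ takes their sum. Working out the expression ((2 ⊕ 8) ⊕ (0 ⊗ 8)) gives 2.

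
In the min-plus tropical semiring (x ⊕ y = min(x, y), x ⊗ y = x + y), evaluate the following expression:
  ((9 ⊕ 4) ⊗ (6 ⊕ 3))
((9 ⊕ 4) ⊗ (6 ⊕ 3)) = 7

Expand innermost to outermost. Recall ⊕ takes the minimum of its arguments and ⊗ takes their sum. Working out the expression ((9 ⊕ 4) ⊗ (6 ⊕ 3)) gives 7.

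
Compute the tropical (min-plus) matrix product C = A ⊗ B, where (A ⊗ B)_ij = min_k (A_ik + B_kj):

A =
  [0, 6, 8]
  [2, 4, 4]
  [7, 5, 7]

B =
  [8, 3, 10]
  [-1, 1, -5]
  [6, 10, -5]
A ⊗ B =
  [5, 3, 1]
  [3, 5, -1]
  [4, 6, 0]

Apply the min-plus product entry-by-entry:
  C[0][0] = min over k of (A[0][0] + B[0][0] = 0 + 8 = 8, A[0][1] + B[1][0] = 6 + -1 = 5, A[0][2] + B[2][0] = 8 + 6 = 14) = 5 (attained at k = 1)
  C[0][1] = min over k of (A[0][0] + B[0][1] = 0 + 3 = 3, A[0][1] + B[1][1] = 6 + 1 = 7, A[0][2] + B[2][1] = 8 + 10 = 18) = 3 (attained at k = 0)
  C[0][2] = min over k of (A[0][0] + B[0][2] = 0 + 10 = 10, A[0][1] + B[1][2] = 6 + -5 = 1, A[0][2] + B[2][2] = 8 + -5 = 3) = 1 (attained at k = 1)
  C[1][0] = min over k of (A[1][0] + B[0][0] = 2 + 8 = 10, A[1][1] + B[1][0] = 4 + -1 = 3, A[1][2] + B[2][0] = 4 + 6 = 10) = 3 (attained at k = 1)
  C[1][1] = min over k of (A[1][0] + B[0][1] = 2 + 3 = 5, A[1][1] + B[1][1] = 4 + 1 = 5, A[1][2] + B[2][1] = 4 + 10 = 14) = 5 (attained at k = 0)
  C[1][2] = min over k of (A[1][0] + B[0][2] = 2 + 10 = 12, A[1][1] + B[1][2] = 4 + -5 = -1, A[1][2] + B[2][2] = 4 + -5 = -1) = -1 (attained at k = 1)
  C[2][0] = min over k of (A[2][0] + B[0][0] = 7 + 8 = 15, A[2][1] + B[1][0] = 5 + -1 = 4, A[2][2] + B[2][0] = 7 + 6 = 13) = 4 (attained at k = 1)
  C[2][1] = min over k of (A[2][0] + B[0][1] = 7 + 3 = 10, A[2][1] + B[1][1] = 5 + 1 = 6, A[2][2] + B[2][1] = 7 + 10 = 17) = 6 (attained at k = 1)
  C[2][2] = min over k of (A[2][0] + B[0][2] = 7 + 10 = 17, A[2][1] + B[1][2] = 5 + -5 = 0, A[2][2] + B[2][2] = 7 + -5 = 2) = 0 (attained at k = 1)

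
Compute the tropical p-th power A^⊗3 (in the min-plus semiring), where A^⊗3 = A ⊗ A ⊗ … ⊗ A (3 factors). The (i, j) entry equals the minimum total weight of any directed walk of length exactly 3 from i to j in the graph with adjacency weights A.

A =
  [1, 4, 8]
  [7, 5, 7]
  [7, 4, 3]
A^⊗3 =
  [3, 6, 10]
  [9, 12, 13]
  [9, 10, 9]

Each entry (A^⊗3)_ij equals the minimum over all length-3 walks i = v_0 → v_1 → … → v_3 = j of Σ_t A[v_t][v_{t+1}]. For example, for (i, j) = (0, 2) we minimise over 9 possible intermediate vertex sequences; the minimum is 10, attained along the walk 0 → 0 → 0 → 2.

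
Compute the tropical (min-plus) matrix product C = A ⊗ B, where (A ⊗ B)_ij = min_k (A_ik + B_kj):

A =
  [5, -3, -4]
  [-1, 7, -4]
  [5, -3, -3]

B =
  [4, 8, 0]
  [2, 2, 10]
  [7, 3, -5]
A ⊗ B =
  [-1, -1, -9]
  [3, -1, -9]
  [-1, -1, -8]

Apply the min-plus product entry-by-entry:
  C[0][0] = min over k of (A[0][0] + B[0][0] = 5 + 4 = 9, A[0][1] + B[1][0] = -3 + 2 = -1, A[0][2] + B[2][0] = -4 + 7 = 3) = -1 (attained at k = 1)
  C[0][1] = min over k of (A[0][0] + B[0][1] = 5 + 8 = 13, A[0][1] + B[1][1] = -3 + 2 = -1, A[0][2] + B[2][1] = -4 + 3 = -1) = -1 (attained at k = 1)
  C[0][2] = min over k of (A[0][0] + B[0][2] = 5 + 0 = 5, A[0][1] + B[1][2] = -3 + 10 = 7, A[0][2] + B[2][2] = -4 + -5 = -9) = -9 (attained at k = 2)
  C[1][0] = min over k of (A[1][0] + B[0][0] = -1 + 4 = 3, A[1][1] + B[1][0] = 7 + 2 = 9, A[1][2] + B[2][0] = -4 + 7 = 3) = 3 (attained at k = 0)
  C[1][1] = min over k of (A[1][0] + B[0][1] = -1 + 8 = 7, A[1][1] + B[1][1] = 7 + 2 = 9, A[1][2] + B[2][1] = -4 + 3 = -1) = -1 (attained at k = 2)
  C[1][2] = min over k of (A[1][0] + B[0][2] = -1 + 0 = -1, A[1][1] + B[1][2] = 7 + 10 = 17, A[1][2] + B[2][2] = -4 + -5 = -9) = -9 (attained at k = 2)
  C[2][0] = min over k of (A[2][0] + B[0][0] = 5 + 4 = 9, A[2][1] + B[1][0] = -3 + 2 = -1, A[2][2] + B[2][0] = -3 + 7 = 4) = -1 (attained at k = 1)
  C[2][1] = min over k of (A[2][0] + B[0][1] = 5 + 8 = 13, A[2][1] + B[1][1] = -3 + 2 = -1, A[2][2] + B[2][1] = -3 + 3 = 0) = -1 (attained at k = 1)
  C[2][2] = min over k of (A[2][0] + B[0][2] = 5 + 0 = 5, A[2][1] + B[1][2] = -3 + 10 = 7, A[2][2] + B[2][2] = -3 + -5 = -8) = -8 (attained at k = 2)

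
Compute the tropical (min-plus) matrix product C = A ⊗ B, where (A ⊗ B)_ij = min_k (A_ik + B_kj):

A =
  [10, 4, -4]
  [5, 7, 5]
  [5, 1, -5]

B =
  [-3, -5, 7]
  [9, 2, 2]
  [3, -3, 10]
A ⊗ B =
  [-1, -7, 6]
  [2, 0, 9]
  [-2, -8, 3]

Apply the min-plus product entry-by-entry:
  C[0][0] = min over k of (A[0][0] + B[0][0] = 10 + -3 = 7, A[0][1] + B[1][0] = 4 + 9 = 13, A[0][2] + B[2][0] = -4 + 3 = -1) = -1 (attained at k = 2)
  C[0][1] = min over k of (A[0][0] + B[0][1] = 10 + -5 = 5, A[0][1] + B[1][1] = 4 + 2 = 6, A[0][2] + B[2][1] = -4 + -3 = -7) = -7 (attained at k = 2)
  C[0][2] = min over k of (A[0][0] + B[0][2] = 10 + 7 = 17, A[0][1] + B[1][2] = 4 + 2 = 6, A[0][2] + B[2][2] = -4 + 10 = 6) = 6 (attained at k = 1)
  C[1][0] = min over k of (A[1][0] + B[0][0] = 5 + -3 = 2, A[1][1] + B[1][0] = 7 + 9 = 16, A[1][2] + B[2][0] = 5 + 3 = 8) = 2 (attained at k = 0)
  C[1][1] = min over k of (A[1][0] + B[0][1] = 5 + -5 = 0, A[1][1] + B[1][1] = 7 + 2 = 9, A[1][2] + B[2][1] = 5 + -3 = 2) = 0 (attained at k = 0)
  C[1][2] = min over k of (A[1][0] + B[0][2] = 5 + 7 = 12, A[1][1] + B[1][2] = 7 + 2 = 9, A[1][2] + B[2][2] = 5 + 10 = 15) = 9 (attained at k = 1)
  C[2][0] = min over k of (A[2][0] + B[0][0] = 5 + -3 = 2, A[2][1] + B[1][0] = 1 + 9 = 10, A[2][2] + B[2][0] = -5 + 3 = -2) = -2 (attained at k = 2)
  C[2][1] = min over k of (A[2][0] + B[0][1] = 5 + -5 = 0, A[2][1] + B[1][1] = 1 + 2 = 3, A[2][2] + B[2][1] = -5 + -3 = -8) = -8 (attained at k = 2)
  C[2][2] = min over k of (A[2][0] + B[0][2] = 5 + 7 = 12, A[2][1] + B[1][2] = 1 + 2 = 3, A[2][2] + B[2][2] = -5 + 10 = 5) = 3 (attained at k = 1)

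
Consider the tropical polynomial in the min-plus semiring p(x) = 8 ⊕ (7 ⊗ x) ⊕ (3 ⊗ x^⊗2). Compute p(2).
p(2) = 7

A tropical monomial a ⊗ x^⊗i evaluates to a + i · x. Evaluating each term at x = 2:
  Term 0 contributes 8 + 0 · 2 = 8
  Term 1 contributes 7 + 1 · 2 = 9
  Term 2 contributes 3 + 2 · 2 = 7
p(2) = ⊕ of these = min[8, 9, 7] = 7.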